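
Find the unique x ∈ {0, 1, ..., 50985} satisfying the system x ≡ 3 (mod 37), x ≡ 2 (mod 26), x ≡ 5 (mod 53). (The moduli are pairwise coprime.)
x ≡ 1224 (mod 50986); the representative in [0, 50986) is 1224

The moduli 37, 26, 53 are pairwise coprime, so by the CRT there is a unique solution mod 37·26·53 = 50986.
Solve by successive substitution. Start with x ≡ 3 (mod 37).
  Combine with x ≡ 2 (mod 26): write x = 3 + 37·t and require 3 + 37·t ≡ 2 (mod 26), i.e. 37·t ≡ 2 − 3 ≡ 25 (mod 26). Since 37^(−1) ≡ 19 (mod 26) (37 ≡ 11 (mod 26)), t ≡ 19·25 ≡ 7 (mod 26). So x ≡ 3 + 37·7 = 262 (mod 962).
  Combine with x ≡ 5 (mod 53): write x = 262 + 962·t and require 262 + 962·t ≡ 5 (mod 53), i.e. 962·t ≡ 5 − 262 ≡ 8 (mod 53). Since 962^(−1) ≡ 20 (mod 53) (962 ≡ 8 (mod 53)), t ≡ 20·8 ≡ 1 (mod 53). So x ≡ 262 + 962·1 = 1224 (mod 50986).
Unique solution in [0, 50986): x = 1224.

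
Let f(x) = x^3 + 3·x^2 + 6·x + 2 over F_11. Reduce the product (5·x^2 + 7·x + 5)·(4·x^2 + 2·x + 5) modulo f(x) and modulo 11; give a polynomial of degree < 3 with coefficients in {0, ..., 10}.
Multiply as integer polynomials: a · b = 20·x^4 + 38·x^3 + 59·x^2 + 45·x + 25. Reducing coefficients mod 11: a · b ≡ 9·x^4 + 5·x^3 + 4·x^2 + x + 3. Now divide by f(x) = x^3 + 3·x^2 + 6·x + 2 in F_11[x], eliminating the leading term at each step:
  leading term 9·x^4: subtract (9·x)·f(x) = 9·x^4 + 5·x^3 + 10·x^2 + 7·x, leaving 5·x^2 + 5·x + 3 (coefficients mod 11)
The degree is now < 3, so this is the remainder. Hence a · b ≡ 5·x^2 + 5·x + 3 in F_11[x]/(f).

Final answer: a · b ≡ 5·x^2 + 5·x + 3 (mod f(x))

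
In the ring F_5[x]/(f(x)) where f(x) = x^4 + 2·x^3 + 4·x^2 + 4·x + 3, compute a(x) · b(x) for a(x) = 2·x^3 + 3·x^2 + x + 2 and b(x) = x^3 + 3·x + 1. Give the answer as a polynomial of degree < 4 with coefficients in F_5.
a · b ≡ 2·x^3 + x + 4 (mod f(x))

Multiply as integer polynomials: a · b = 2·x^6 + 3·x^5 + 7·x^4 + 13·x^3 + 6·x^2 + 7·x + 2. Reducing coefficients mod 5: a · b ≡ 2·x^6 + 3·x^5 + 2·x^4 + 3·x^3 + x^2 + 2·x + 2. Now divide by f(x) = x^4 + 2·x^3 + 4·x^2 + 4·x + 3 in F_5[x], eliminating the leading term at each step:
  leading term 2·x^6: subtract (2·x^2)·f(x) = 2·x^6 + 4·x^5 + 3·x^4 + 3·x^3 + x^2, leaving 4·x^5 + 4·x^4 + 2·x + 2 (coefficients mod 5)
  leading term 4·x^5: subtract (4·x)·f(x) = 4·x^5 + 3·x^4 + x^3 + x^2 + 2·x, leaving x^4 + 4·x^3 + 4·x^2 + 2 (coefficients mod 5)
  leading term x^4: subtract (1)·f(x) = x^4 + 2·x^3 + 4·x^2 + 4·x + 3, leaving 2·x^3 + x + 4 (coefficients mod 5)
The degree is now < 4, so this is the remainder. Hence a · b ≡ 2·x^3 + x + 4 in F_5[x]/(f).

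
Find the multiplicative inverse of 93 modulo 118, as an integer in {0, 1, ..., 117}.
Apply the extended Euclidean algorithm to (118, 93), tracking rows (r, s, t) with s·118 + t·93 = r. Each division r_prev = q·r_cur + r_new produces the new row as (previous row) − q·(current row):
  row A: (118, 1, 0)   [1·118 + 0·93 = 118]
  row B: (93, 0, 1)   [0·118 + 1·93 = 93]
  118 = 1·93 + 25   → row C = row A − 1·row B = (25, 1, −1)   [check: 1·118 − 1·93 = 25]
  93 = 3·25 + 18   → row D = row B − 3·row C = (18, −3, 4)   [check: −3·118 + 4·93 = 18]
  25 = 1·18 + 7   → row E = row C − 1·row D = (7, 4, −5)   [check: 4·118 − 5·93 = 7]
  18 = 2·7 + 4   → row F = row D − 2·row E = (4, −11, 14)   [check: −11·118 + 14·93 = 4]
  7 = 1·4 + 3   → row G = row E − 1·row F = (3, 15, −19)   [check: 15·118 − 19·93 = 3]
  4 = 1·3 + 1   → row H = row F − 1·row G = (1, −26, 33)   [check: −26·118 + 33·93 = 1]
  3 = 3·1 + 0   → remainder 0, stop. gcd = 1 (last nonzero row H).
The gcd is 1, so 93 is invertible mod 118. The last nonzero row gives −26·118 + 33·93 = 1, so t = 33. So 93^(−1) ≡ 33 (mod 118). Verify: 93 · 33 = 3069 ≡ 1 (mod 118). ✓

Final answer: 93^(−1) ≡ 33 (mod 118)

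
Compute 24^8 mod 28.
Use repeated squaring. Binary(8) = 1000. Walk through the bits of the exponent 8 left-to-right: at each bit after the leading one, square the running value, then multiply by 24 if the bit is 1 (always reducing mod 28):
  bit 1 = 1 (leading): start with 24.
  bit 2 = 0: square 24^2 = 576 ≡ 16 (mod 28).
  bit 3 = 0: square 16^2 = 256 ≡ 4 (mod 28).
  bit 4 = 0: square 4^2 = 16 (mod 28).
Final value: 24^8 ≡ 16 (mod 28).

Final answer: 16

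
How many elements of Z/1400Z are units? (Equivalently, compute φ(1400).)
An element a ∈ Z/1400Z is a unit iff gcd(a, 1400) = 1, so the number of units is φ(1400). φ is multiplicative, with φ(p^e) = p^e − p^(e−1). Factorise 1400 = 2^3 · 5^2 · 7. Then
  φ(1400) = (2^3 − 2^2) · (5^2 − 5^1) · (7 − 1) = 4 · 20 · 6 = 480.

Final answer: Z/1400Z has φ(1400) = 480 units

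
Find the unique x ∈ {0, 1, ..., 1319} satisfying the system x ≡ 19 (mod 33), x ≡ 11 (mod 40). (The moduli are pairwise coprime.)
x ≡ 811 (mod 1320); the representative in [0, 1320) is 811

The moduli 33, 40 are pairwise coprime, so by the CRT there is a unique solution mod 33·40 = 1320.
Solve by successive substitution. Start with x ≡ 19 (mod 33).
  Combine with x ≡ 11 (mod 40): write x = 19 + 33·t and require 19 + 33·t ≡ 11 (mod 40), i.e. 33·t ≡ 11 − 19 ≡ 32 (mod 40). Since 33^(−1) ≡ 17 (mod 40), t ≡ 17·32 ≡ 24 (mod 40). So x ≡ 19 + 33·24 = 811 (mod 1320).
Unique solution in [0, 1320): x = 811.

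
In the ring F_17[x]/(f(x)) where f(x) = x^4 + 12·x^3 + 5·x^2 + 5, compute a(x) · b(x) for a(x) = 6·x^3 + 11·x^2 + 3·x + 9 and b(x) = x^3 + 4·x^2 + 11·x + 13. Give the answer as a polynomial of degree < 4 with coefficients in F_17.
Multiply as integer polynomials: a · b = 6·x^6 + 35·x^5 + 113·x^4 + 220·x^3 + 212·x^2 + 138·x + 117. Reducing coefficients mod 17: a · b ≡ 6·x^6 + x^5 + 11·x^4 + 16·x^3 + 8·x^2 + 2·x + 15. Now divide by f(x) = x^4 + 12·x^3 + 5·x^2 + 5 in F_17[x], eliminating the leading term at each step:
  leading term 6·x^6: subtract (6·x^2)·f(x) = 6·x^6 + 4·x^5 + 13·x^4 + 13·x^2, leaving 14·x^5 + 15·x^4 + 16·x^3 + 12·x^2 + 2·x + 15 (coefficients mod 17)
  leading term 14·x^5: subtract (14·x)·f(x) = 14·x^5 + 15·x^4 + 2·x^3 + 2·x, leaving 14·x^3 + 12·x^2 + 15 (coefficients mod 17)
The degree is now < 4, so this is the remainder. Hence a · b ≡ 14·x^3 + 12·x^2 + 15 in F_17[x]/(f).

Final answer: a · b ≡ 14·x^3 + 12·x^2 + 15 (mod f(x))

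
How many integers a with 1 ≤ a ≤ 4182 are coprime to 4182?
The number of a ∈ {1, ..., 4182} with gcd(a, 4182) = 1 is by definition Euler's totient φ(4182). φ is multiplicative, with φ(p^e) = p^e − p^(e−1). Factorise 4182 = 2 · 3 · 17 · 41. Then
  φ(4182) = (2 − 1) · (3 − 1) · (17 − 1) · (41 − 1) = 1 · 2 · 16 · 40 = 1280.
So there are 1280 such integers.

Final answer: 1280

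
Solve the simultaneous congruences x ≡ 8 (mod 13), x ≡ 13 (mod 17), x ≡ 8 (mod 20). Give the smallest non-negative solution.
The moduli 13, 17, 20 are pairwise coprime, so by the CRT there is a unique solution mod 13·17·20 = 4420.
Solve by successive substitution. Start with x ≡ 8 (mod 13).
  Combine with x ≡ 13 (mod 17): write x = 8 + 13·t and require 8 + 13·t ≡ 13 (mod 17), i.e. 13·t ≡ 13 − 8 ≡ 5 (mod 17). Since 13^(−1) ≡ 4 (mod 17), t ≡ 4·5 ≡ 3 (mod 17). So x ≡ 8 + 13·3 = 47 (mod 221).
  Combine with x ≡ 8 (mod 20): write x = 47 + 221·t and require 47 + 221·t ≡ 8 (mod 20), i.e. 221·t ≡ 8 − 47 ≡ 1 (mod 20). Since 221^(−1) ≡ 1 (mod 20) (221 ≡ 1 (mod 20)), t ≡ 1·1 ≡ 1 (mod 20). So x ≡ 47 + 221·1 = 268 (mod 4420).
Unique solution in [0, 4420): x = 268.

Final answer: x ≡ 268 (mod 4420); the representative in [0, 4420) is 268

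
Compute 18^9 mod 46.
Use repeated squaring. Binary(9) = 1001. Walk through the bits of the exponent 9 left-to-right: at each bit after the leading one, square the running value, then multiply by 18 if the bit is 1 (always reducing mod 46):
  bit 1 = 1 (leading): start with 18.
  bit 2 = 0: square 18^2 = 324 ≡ 2 (mod 46).
  bit 3 = 0: square 2^2 = 4 (mod 46).
  bit 4 = 1: square 4^2 = 16; bit is 1, so multiply 16·18 = 288 ≡ 12 (mod 46).
Final value: 18^9 ≡ 12 (mod 46).

Final answer: 12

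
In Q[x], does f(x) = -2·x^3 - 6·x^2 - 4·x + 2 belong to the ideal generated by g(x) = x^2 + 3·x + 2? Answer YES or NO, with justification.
NO

In Q[x] the ideal (g) consists of all multiples of g, so f ∈ (g) iff g | f, i.e. iff the remainder of f on division by g is 0. Divide f by g (g is monic, so eliminate the leading term of the running remainder at each step):
  leading term -2·x^3: subtract (-2·x)·g(x) = -2·x^3 - 6·x^2 - 4·x, leaving 2
The remainder r(x) = 2 ≠ 0 (and deg r < deg g), so g ∤ f, i.e. f ∉ (g).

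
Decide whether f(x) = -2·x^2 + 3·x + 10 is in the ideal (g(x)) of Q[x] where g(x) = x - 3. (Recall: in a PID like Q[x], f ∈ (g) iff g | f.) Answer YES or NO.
NO

In Q[x] the ideal (g) consists of all multiples of g, so f ∈ (g) iff g | f, i.e. iff the remainder of f on division by g is 0. Divide f by g (g is monic, so eliminate the leading term of the running remainder at each step):
  leading term -2·x^2: subtract (-2·x)·g(x) = -2·x^2 + 6·x, leaving 10 - 3·x
  leading term -3·x: subtract (-3)·g(x) = 9 - 3·x, leaving 1
The remainder r(x) = 1 ≠ 0 (and deg r < deg g), so g ∤ f, i.e. f ∉ (g).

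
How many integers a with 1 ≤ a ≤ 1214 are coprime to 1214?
606

The number of a ∈ {1, ..., 1214} with gcd(a, 1214) = 1 is by definition Euler's totient φ(1214). φ is multiplicative, with φ(p^e) = p^e − p^(e−1). Factorise 1214 = 2 · 607. Then
  φ(1214) = (2 − 1) · (607 − 1) = 1 · 606 = 606.
So there are 606 such integers.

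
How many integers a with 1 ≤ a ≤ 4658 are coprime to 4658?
2176

The number of a ∈ {1, ..., 4658} with gcd(a, 4658) = 1 is by definition Euler's totient φ(4658). φ is multiplicative, with φ(p^e) = p^e − p^(e−1). Factorise 4658 = 2 · 17 · 137. Then
  φ(4658) = (2 − 1) · (17 − 1) · (137 − 1) = 1 · 16 · 136 = 2176.
So there are 2176 such integers.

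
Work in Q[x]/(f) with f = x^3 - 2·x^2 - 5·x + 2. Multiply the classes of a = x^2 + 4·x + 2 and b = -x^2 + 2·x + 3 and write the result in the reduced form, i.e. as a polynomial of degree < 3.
a · b ≡ -4·x^2 - 2·x + 14 (mod f(x))

First multiply in Q[x] without reducing: a · b = -x^4 - 2·x^3 + 9·x^2 + 16·x + 6. Now divide by f(x) = x^3 - 2·x^2 - 5·x + 2, eliminating the leading term at each step:
  leading term -x^4: subtract (-x)·f(x) = -x^4 + 2·x^3 + 5·x^2 - 2·x, leaving -4·x^3 + 4·x^2 + 18·x + 6
  leading term -4·x^3: subtract (-4)·f(x) = -4·x^3 + 8·x^2 + 20·x - 8, leaving -4·x^2 - 2·x + 14
The degree is now < 3, so this is the remainder. Hence a · b ≡ -4·x^2 - 2·x + 14 in Q[x]/(f).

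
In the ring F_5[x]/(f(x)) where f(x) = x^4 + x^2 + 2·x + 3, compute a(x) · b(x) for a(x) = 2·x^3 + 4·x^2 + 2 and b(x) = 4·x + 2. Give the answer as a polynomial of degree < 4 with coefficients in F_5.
a · b ≡ 2·x (mod f(x))

Multiply as integer polynomials: a · b = 8·x^4 + 20·x^3 + 8·x^2 + 8·x + 4. Reducing coefficients mod 5: a · b ≡ 3·x^4 + 3·x^2 + 3·x + 4. Now divide by f(x) = x^4 + x^2 + 2·x + 3 in F_5[x], eliminating the leading term at each step:
  leading term 3·x^4: subtract (3)·f(x) = 3·x^4 + 3·x^2 + x + 4, leaving 2·x (coefficients mod 5)
The degree is now < 4, so this is the remainder. Hence a · b ≡ 2·x in F_5[x]/(f).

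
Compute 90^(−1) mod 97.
90^(−1) ≡ 83 (mod 97)

Apply the extended Euclidean algorithm to (97, 90), tracking rows (r, s, t) with s·97 + t·90 = r. Each division r_prev = q·r_cur + r_new produces the new row as (previous row) − q·(current row):
  row A: (97, 1, 0)   [1·97 + 0·90 = 97]
  row B: (90, 0, 1)   [0·97 + 1·90 = 90]
  97 = 1·90 + 7   → row C = row A − 1·row B = (7, 1, −1)   [check: 1·97 − 1·90 = 7]
  90 = 12·7 + 6   → row D = row B − 12·row C = (6, −12, 13)   [check: −12·97 + 13·90 = 6]
  7 = 1·6 + 1   → row E = row C − 1·row D = (1, 13, −14)   [check: 13·97 − 14·90 = 1]
  6 = 6·1 + 0   → remainder 0, stop. gcd = 1 (last nonzero row E).
The gcd is 1, so 90 is invertible mod 97. The last nonzero row gives 13·97 − 14·90 = 1, so t = −14. So 90^(−1) ≡ −14 ≡ 83 (mod 97). Verify: 90 · 83 = 7470 ≡ 1 (mod 97). ✓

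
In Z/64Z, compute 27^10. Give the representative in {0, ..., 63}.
57

Use repeated squaring. Binary(10) = 1010. Walk through the bits of the exponent 10 left-to-right: at each bit after the leading one, square the running value, then multiply by 27 if the bit is 1 (always reducing mod 64):
  bit 1 = 1 (leading): start with 27.
  bit 2 = 0: square 27^2 = 729 ≡ 25 (mod 64).
  bit 3 = 1: square 25^2 = 625 ≡ 49; bit is 1, so multiply 49·27 = 1323 ≡ 43 (mod 64).
  bit 4 = 0: square 43^2 = 1849 ≡ 57 (mod 64).
Final value: 27^10 ≡ 57 (mod 64).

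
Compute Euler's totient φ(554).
φ(554) = 276

φ is multiplicative, with φ(p^e) = p^e − p^(e−1). Factorise 554 = 2 · 277. Then
  φ(554) = (2 − 1) · (277 − 1) = 1 · 276 = 276.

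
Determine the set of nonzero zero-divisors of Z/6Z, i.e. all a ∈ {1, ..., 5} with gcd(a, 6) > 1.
An element a ∈ Z/6Z (with a ≠ 0) is a zero-divisor iff gcd(a, 6) > 1 (because a is a unit precisely when gcd(a, n) = 1, and in Z/nZ every nonzero, non-unit element is a zero-divisor). Scan a = 1, ..., 5 and keep those with gcd(a, 6) > 1:
  gcd(2, 6) = 2, gcd(3, 6) = 3, gcd(4, 6) = 2.
All other a ∈ {1, ..., 5} have gcd(a, 6) = 1 and are units. So the nonzero zero-divisors are exactly the 3 values of a appearing in this scan.

Final answer: nonzero zero-divisors of Z/6Z = {2, 3, 4}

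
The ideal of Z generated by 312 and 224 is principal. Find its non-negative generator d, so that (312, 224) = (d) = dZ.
(312, 224) = (8); d = 8

In the PID Z, (a, b) is generated by gcd(a, b). Compute gcd(312, 224) with the extended Euclidean algorithm, tracking rows (r, s, t) with s·312 + t·224 = r:
  row A: (312, 1, 0)   [1·312 + 0·224 = 312]
  row B: (224, 0, 1)   [0·312 + 1·224 = 224]
  312 = 1·224 + 88   → row C = row A − 1·row B = (88, 1, −1)   [check: 1·312 − 1·224 = 88]
  224 = 2·88 + 48   → row D = row B − 2·row C = (48, −2, 3)   [check: −2·312 + 3·224 = 48]
  88 = 1·48 + 40   → row E = row C − 1·row D = (40, 3, −4)   [check: 3·312 − 4·224 = 40]
  48 = 1·40 + 8   → row F = row D − 1·row E = (8, −5, 7)   [check: −5·312 + 7·224 = 8]
  40 = 5·8 + 0   → remainder 0, stop. gcd = 8 (last nonzero row F).
So gcd(312, 224) = 8, with Bézout identity −5·312 + 7·224 = 8. Containment (⊇): the Bézout identity exhibits 8 as an element of (312, 224), giving (8) ⊆ (312, 224). Containment (⊆): since 8 | 312 and 8 | 224 (312 = 8·39, 224 = 8·28), every Z-linear combination of 312 and 224 is divisible by 8, so (312, 224) ⊆ (8). Therefore (312, 224) = (8), d = 8.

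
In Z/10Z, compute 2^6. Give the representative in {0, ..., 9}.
4

Use repeated squaring. Binary(6) = 110. Walk through the bits of the exponent 6 left-to-right: at each bit after the leading one, square the running value, then multiply by 2 if the bit is 1 (always reducing mod 10):
  bit 1 = 1 (leading): start with 2.
  bit 2 = 1: square 2^2 = 4; bit is 1, so multiply 4·2 = 8 (mod 10).
  bit 3 = 0: square 8^2 = 64 ≡ 4 (mod 10).
Final value: 2^6 ≡ 4 (mod 10).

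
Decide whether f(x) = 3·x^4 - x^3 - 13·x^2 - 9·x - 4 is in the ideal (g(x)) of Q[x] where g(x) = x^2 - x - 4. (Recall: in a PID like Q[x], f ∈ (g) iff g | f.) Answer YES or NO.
YES

In Q[x] the ideal (g) consists of all multiples of g, so f ∈ (g) iff g | f, i.e. iff the remainder of f on division by g is 0. Divide f by g (g is monic, so eliminate the leading term of the running remainder at each step):
  leading term 3·x^4: subtract (3·x^2)·g(x) = 3·x^4 - 3·x^3 - 12·x^2, leaving 2·x^3 - x^2 - 9·x - 4
  leading term 2·x^3: subtract (2·x)·g(x) = 2·x^3 - 2·x^2 - 8·x, leaving x^2 - x - 4
  leading term x^2: subtract (1)·g(x) = x^2 - x - 4, leaving 0
The remainder is 0, so f(x) = g(x) · h(x) with h(x) = 3·x^2 + 2·x + 1. Hence g | f, i.e. f ∈ (g).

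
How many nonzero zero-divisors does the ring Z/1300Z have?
In Z/1300Z each nonzero element is either a unit (gcd with 1300 is 1) or a zero-divisor (gcd > 1). The number of units is φ(1300): factorise 1300 = 2^2 · 5^2 · 13, so φ(1300) = (2^2 − 2^1) · (5^2 − 5^1) · (13 − 1) = 2 · 20 · 12 = 480. The nonzero elements number 1300 − 1 = 1299. Hence the nonzero zero-divisors number 1299 − 480 = 819.

Final answer: Z/1300Z has 819 nonzero zero-divisors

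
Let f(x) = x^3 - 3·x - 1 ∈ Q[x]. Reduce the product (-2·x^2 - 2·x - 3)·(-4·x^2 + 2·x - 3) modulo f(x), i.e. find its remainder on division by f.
a · b ≡ 38·x^2 + 20·x + 13 (mod f(x))

First multiply in Q[x] without reducing: a · b = 8·x^4 + 4·x^3 + 14·x^2 + 9. Now divide by f(x) = x^3 - 3·x - 1, eliminating the leading term at each step:
  leading term 8·x^4: subtract (8·x)·f(x) = 8·x^4 - 24·x^2 - 8·x, leaving 4·x^3 + 38·x^2 + 8·x + 9
  leading term 4·x^3: subtract (4)·f(x) = 4·x^3 - 12·x - 4, leaving 38·x^2 + 20·x + 13
The degree is now < 3, so this is the remainder. Hence a · b ≡ 38·x^2 + 20·x + 13 in Q[x]/(f).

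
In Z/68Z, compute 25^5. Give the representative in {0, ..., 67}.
Use repeated squaring. Binary(5) = 101. Walk through the bits of the exponent 5 left-to-right: at each bit after the leading one, square the running value, then multiply by 25 if the bit is 1 (always reducing mod 68):
  bit 1 = 1 (leading): start with 25.
  bit 2 = 0: square 25^2 = 625 ≡ 13 (mod 68).
  bit 3 = 1: square 13^2 = 169 ≡ 33; bit is 1, so multiply 33·25 = 825 ≡ 9 (mod 68).
Final value: 25^5 ≡ 9 (mod 68).

Final answer: 9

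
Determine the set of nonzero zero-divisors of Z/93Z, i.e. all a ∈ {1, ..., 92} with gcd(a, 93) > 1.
An element a ∈ Z/93Z (with a ≠ 0) is a zero-divisor iff gcd(a, 93) > 1 (because a is a unit precisely when gcd(a, n) = 1, and in Z/nZ every nonzero, non-unit element is a zero-divisor). Scan a = 1, ..., 92 and keep those with gcd(a, 93) > 1:
  gcd(3, 93) = 3, gcd(6, 93) = 3, gcd(9, 93) = 3, gcd(12, 93) = 3, gcd(15, 93) = 3, gcd(18, 93) = 3, gcd(21, 93) = 3, gcd(24, 93) = 3, gcd(27, 93) = 3, gcd(30, 93) = 3, gcd(31, 93) = 31, gcd(33, 93) = 3, gcd(36, 93) = 3, gcd(39, 93) = 3, gcd(42, 93) = 3, gcd(45, 93) = 3, gcd(48, 93) = 3, gcd(51, 93) = 3, gcd(54, 93) = 3, gcd(57, 93) = 3, gcd(60, 93) = 3, gcd(62, 93) = 31, gcd(63, 93) = 3, gcd(66, 93) = 3, gcd(69, 93) = 3, gcd(72, 93) = 3, gcd(75, 93) = 3, gcd(78, 93) = 3, gcd(81, 93) = 3, gcd(84, 93) = 3, gcd(87, 93) = 3, gcd(90, 93) = 3.
All other a ∈ {1, ..., 92} have gcd(a, 93) = 1 and are units. So the nonzero zero-divisors are exactly the 32 values of a appearing in this scan.

Final answer: nonzero zero-divisors of Z/93Z = {3, 6, 9, 12, 15, 18, 21, 24, 27, 30, 31, 33, 36, 39, 42, 45, 48, 51, 54, 57, 60, 62, 63, 66, 69, 72, 75, 78, 81, 84, 87, 90}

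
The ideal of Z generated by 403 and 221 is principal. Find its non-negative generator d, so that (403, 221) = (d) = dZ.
(403, 221) = (13); d = 13

In the PID Z, (a, b) is generated by gcd(a, b). Compute gcd(403, 221) with the extended Euclidean algorithm, tracking rows (r, s, t) with s·403 + t·221 = r:
  row A: (403, 1, 0)   [1·403 + 0·221 = 403]
  row B: (221, 0, 1)   [0·403 + 1·221 = 221]
  403 = 1·221 + 182   → row C = row A − 1·row B = (182, 1, −1)   [check: 1·403 − 1·221 = 182]
  221 = 1·182 + 39   → row D = row B − 1·row C = (39, −1, 2)   [check: −1·403 + 2·221 = 39]
  182 = 4·39 + 26   → row E = row C − 4·row D = (26, 5, −9)   [check: 5·403 − 9·221 = 26]
  39 = 1·26 + 13   → row F = row D − 1·row E = (13, −6, 11)   [check: −6·403 + 11·221 = 13]
  26 = 2·13 + 0   → remainder 0, stop. gcd = 13 (last nonzero row F).
So gcd(403, 221) = 13, with Bézout identity −6·403 + 11·221 = 13. Containment (⊇): the Bézout identity exhibits 13 as an element of (403, 221), giving (13) ⊆ (403, 221). Containment (⊆): since 13 | 403 and 13 | 221 (403 = 13·31, 221 = 13·17), every Z-linear combination of 403 and 221 is divisible by 13, so (403, 221) ⊆ (13). Therefore (403, 221) = (13), d = 13.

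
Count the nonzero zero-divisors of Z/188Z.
In Z/188Z each nonzero element is either a unit (gcd with 188 is 1) or a zero-divisor (gcd > 1). The number of units is φ(188): factorise 188 = 2^2 · 47, so φ(188) = (2^2 − 2^1) · (47 − 1) = 2 · 46 = 92. The nonzero elements number 188 − 1 = 187. Hence the nonzero zero-divisors number 187 − 92 = 95.

Final answer: Z/188Z has 95 nonzero zero-divisors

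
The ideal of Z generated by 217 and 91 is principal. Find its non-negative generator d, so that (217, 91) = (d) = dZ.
(217, 91) = (7); d = 7

In the PID Z, (a, b) is generated by gcd(a, b). Compute gcd(217, 91) with the extended Euclidean algorithm, tracking rows (r, s, t) with s·217 + t·91 = r:
  row A: (217, 1, 0)   [1·217 + 0·91 = 217]
  row B: (91, 0, 1)   [0·217 + 1·91 = 91]
  217 = 2·91 + 35   → row C = row A − 2·row B = (35, 1, −2)   [check: 1·217 − 2·91 = 35]
  91 = 2·35 + 21   → row D = row B − 2·row C = (21, −2, 5)   [check: −2·217 + 5·91 = 21]
  35 = 1·21 + 14   → row E = row C − 1·row D = (14, 3, −7)   [check: 3·217 − 7·91 = 14]
  21 = 1·14 + 7   → row F = row D − 1·row E = (7, −5, 12)   [check: −5·217 + 12·91 = 7]
  14 = 2·7 + 0   → remainder 0, stop. gcd = 7 (last nonzero row F).
So gcd(217, 91) = 7, with Bézout identity −5·217 + 12·91 = 7. Containment (⊇): the Bézout identity exhibits 7 as an element of (217, 91), giving (7) ⊆ (217, 91). Containment (⊆): since 7 | 217 and 7 | 91 (217 = 7·31, 91 = 7·13), every Z-linear combination of 217 and 91 is divisible by 7, so (217, 91) ⊆ (7). Therefore (217, 91) = (7), d = 7.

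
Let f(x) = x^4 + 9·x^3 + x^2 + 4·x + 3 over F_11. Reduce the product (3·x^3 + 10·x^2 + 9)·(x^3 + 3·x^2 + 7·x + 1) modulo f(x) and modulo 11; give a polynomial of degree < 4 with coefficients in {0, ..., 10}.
Multiply as integer polynomials: a · b = 3·x^6 + 19·x^5 + 51·x^4 + 82·x^3 + 37·x^2 + 63·x + 9. Reducing coefficients mod 11: a · b ≡ 3·x^6 + 8·x^5 + 7·x^4 + 5·x^3 + 4·x^2 + 8·x + 9. Now divide by f(x) = x^4 + 9·x^3 + x^2 + 4·x + 3 in F_11[x], eliminating the leading term at each step:
  leading term 3·x^6: subtract (3·x^2)·f(x) = 3·x^6 + 5·x^5 + 3·x^4 + x^3 + 9·x^2, leaving 3·x^5 + 4·x^4 + 4·x^3 + 6·x^2 + 8·x + 9 (coefficients mod 11)
  leading term 3·x^5: subtract (3·x)·f(x) = 3·x^5 + 5·x^4 + 3·x^3 + x^2 + 9·x, leaving 10·x^4 + x^3 + 5·x^2 + 10·x + 9 (coefficients mod 11)
  leading term 10·x^4: subtract (10)·f(x) = 10·x^4 + 2·x^3 + 10·x^2 + 7·x + 8, leaving 10·x^3 + 6·x^2 + 3·x + 1 (coefficients mod 11)
The degree is now < 4, so this is the remainder. Hence a · b ≡ 10·x^3 + 6·x^2 + 3·x + 1 in F_11[x]/(f).

Final answer: a · b ≡ 10·x^3 + 6·x^2 + 3·x + 1 (mod f(x))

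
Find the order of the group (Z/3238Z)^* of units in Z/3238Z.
|(Z/3238Z)^*| = 1618

(Z/3238Z)^* consists of the classes a with gcd(a, 3238) = 1, so its order is φ(3238). φ is multiplicative, with φ(p^e) = p^e − p^(e−1). Factorise 3238 = 2 · 1619. Then
  φ(3238) = (2 − 1) · (1619 − 1) = 1 · 1618 = 1618.
Thus |(Z/3238Z)^*| = 1618.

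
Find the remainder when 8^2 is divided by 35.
Use repeated squaring. Binary(2) = 10. Walk through the bits of the exponent 2 left-to-right: at each bit after the leading one, square the running value, then multiply by 8 if the bit is 1 (always reducing mod 35):
  bit 1 = 1 (leading): start with 8.
  bit 2 = 0: square 8^2 = 64 ≡ 29 (mod 35).
Final value: 8^2 ≡ 29 (mod 35).

Final answer: 29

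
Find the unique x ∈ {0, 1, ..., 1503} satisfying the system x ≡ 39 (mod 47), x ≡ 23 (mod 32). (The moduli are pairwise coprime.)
The moduli 47, 32 are pairwise coprime, so by the CRT there is a unique solution mod 47·32 = 1504.
Solve by successive substitution. Start with x ≡ 39 (mod 47).
  Combine with x ≡ 23 (mod 32): write x = 39 + 47·t and require 39 + 47·t ≡ 23 (mod 32), i.e. 47·t ≡ 23 − 39 ≡ 16 (mod 32). Since 47^(−1) ≡ 15 (mod 32) (47 ≡ 15 (mod 32)), t ≡ 15·16 ≡ 16 (mod 32). So x ≡ 39 + 47·16 = 791 (mod 1504).
Unique solution in [0, 1504): x = 791.

Final answer: x ≡ 791 (mod 1504); the representative in [0, 1504) is 791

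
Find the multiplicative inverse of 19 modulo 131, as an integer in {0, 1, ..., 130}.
Apply the extended Euclidean algorithm to (131, 19), tracking rows (r, s, t) with s·131 + t·19 = r. Each division r_prev = q·r_cur + r_new produces the new row as (previous row) − q·(current row):
  row A: (131, 1, 0)   [1·131 + 0·19 = 131]
  row B: (19, 0, 1)   [0·131 + 1·19 = 19]
  131 = 6·19 + 17   → row C = row A − 6·row B = (17, 1, −6)   [check: 1·131 − 6·19 = 17]
  19 = 1·17 + 2   → row D = row B − 1·row C = (2, −1, 7)   [check: −1·131 + 7·19 = 2]
  17 = 8·2 + 1   → row E = row C − 8·row D = (1, 9, −62)   [check: 9·131 − 62·19 = 1]
  2 = 2·1 + 0   → remainder 0, stop. gcd = 1 (last nonzero row E).
The gcd is 1, so 19 is invertible mod 131. The last nonzero row gives 9·131 − 62·19 = 1, so t = −62. So 19^(−1) ≡ −62 ≡ 69 (mod 131). Verify: 19 · 69 = 1311 ≡ 1 (mod 131). ✓

Final answer: 19^(−1) ≡ 69 (mod 131)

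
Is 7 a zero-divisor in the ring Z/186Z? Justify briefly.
NO

gcd(7, 186) = 1, so 7 is a unit in Z/186Z (it has a multiplicative inverse). A unit cannot be a zero-divisor: if 7·b ≡ 0 then multiplying both sides by 7^(−1) gives b ≡ 0. So 7 is not a zero-divisor.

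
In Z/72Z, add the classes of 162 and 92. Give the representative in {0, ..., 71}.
Reduce the summands first: 162 ≡ 18, 92 ≡ 20 (mod 72), so 162 + 92 ≡ 18 + 20 (mod 72). 18 + 20 = 38; 38 = 0·72 + 38, so (162 + 92) mod 72 = 38.

Final answer: 38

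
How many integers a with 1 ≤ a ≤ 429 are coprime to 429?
240

The number of a ∈ {1, ..., 429} with gcd(a, 429) = 1 is by definition Euler's totient φ(429). φ is multiplicative, with φ(p^e) = p^e − p^(e−1). Factorise 429 = 3 · 11 · 13. Then
  φ(429) = (3 − 1) · (11 − 1) · (13 − 1) = 2 · 10 · 12 = 240.
So there are 240 such integers.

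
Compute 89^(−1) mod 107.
89^(−1) ≡ 101 (mod 107)

Apply the extended Euclidean algorithm to (107, 89), tracking rows (r, s, t) with s·107 + t·89 = r. Each division r_prev = q·r_cur + r_new produces the new row as (previous row) − q·(current row):
  row A: (107, 1, 0)   [1·107 + 0·89 = 107]
  row B: (89, 0, 1)   [0·107 + 1·89 = 89]
  107 = 1·89 + 18   → row C = row A − 1·row B = (18, 1, −1)   [check: 1·107 − 1·89 = 18]
  89 = 4·18 + 17   → row D = row B − 4·row C = (17, −4, 5)   [check: −4·107 + 5·89 = 17]
  18 = 1·17 + 1   → row E = row C − 1·row D = (1, 5, −6)   [check: 5·107 − 6·89 = 1]
  17 = 17·1 + 0   → remainder 0, stop. gcd = 1 (last nonzero row E).
The gcd is 1, so 89 is invertible mod 107. The last nonzero row gives 5·107 − 6·89 = 1, so t = −6. So 89^(−1) ≡ −6 ≡ 101 (mod 107). Verify: 89 · 101 = 8989 ≡ 1 (mod 107). ✓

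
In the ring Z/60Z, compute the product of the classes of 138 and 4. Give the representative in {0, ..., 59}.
12

Reduce the factors first: 138 ≡ 18 (mod 60), so 138 · 4 ≡ 18 · 4 (mod 60). 18 · 4 = 72. Dividing by 60: 72 = 1·60 + 12. So (138 · 4) mod 60 = 12.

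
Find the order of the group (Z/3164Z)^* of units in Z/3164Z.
(Z/3164Z)^* consists of the classes a with gcd(a, 3164) = 1, so its order is φ(3164). φ is multiplicative, with φ(p^e) = p^e − p^(e−1). Factorise 3164 = 2^2 · 7 · 113. Then
  φ(3164) = (2^2 − 2^1) · (7 − 1) · (113 − 1) = 2 · 6 · 112 = 1344.
Thus |(Z/3164Z)^*| = 1344.

Final answer: |(Z/3164Z)^*| = 1344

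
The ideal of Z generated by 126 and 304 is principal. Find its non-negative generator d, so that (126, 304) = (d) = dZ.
(126, 304) = (2); d = 2

In the PID Z, (a, b) is generated by gcd(a, b). Compute gcd(304, 126) with the extended Euclidean algorithm, tracking rows (r, s, t) with s·304 + t·126 = r:
  row A: (304, 1, 0)   [1·304 + 0·126 = 304]
  row B: (126, 0, 1)   [0·304 + 1·126 = 126]
  304 = 2·126 + 52   → row C = row A − 2·row B = (52, 1, −2)   [check: 1·304 − 2·126 = 52]
  126 = 2·52 + 22   → row D = row B − 2·row C = (22, −2, 5)   [check: −2·304 + 5·126 = 22]
  52 = 2·22 + 8   → row E = row C − 2·row D = (8, 5, −12)   [check: 5·304 − 12·126 = 8]
  22 = 2·8 + 6   → row F = row D − 2·row E = (6, −12, 29)   [check: −12·304 + 29·126 = 6]
  8 = 1·6 + 2   → row G = row E − 1·row F = (2, 17, −41)   [check: 17·304 − 41·126 = 2]
  6 = 3·2 + 0   → remainder 0, stop. gcd = 2 (last nonzero row G).
So gcd(126, 304) = 2, with Bézout identity 17·304 − 41·126 = 2. Containment (⊇): the Bézout identity exhibits 2 as an element of (126, 304), giving (2) ⊆ (126, 304). Containment (⊆): since 2 | 126 and 2 | 304 (126 = 2·63, 304 = 2·152), every Z-linear combination of 126 and 304 is divisible by 2, so (126, 304) ⊆ (2). Therefore (126, 304) = (2), d = 2.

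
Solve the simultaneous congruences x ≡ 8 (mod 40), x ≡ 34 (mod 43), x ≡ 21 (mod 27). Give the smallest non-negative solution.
The moduli 40, 43, 27 are pairwise coprime, so by the CRT there is a unique solution mod 40·43·27 = 46440.
Solve by successive substitution. Start with x ≡ 8 (mod 40).
  Combine with x ≡ 34 (mod 43): write x = 8 + 40·t and require 8 + 40·t ≡ 34 (mod 43), i.e. 40·t ≡ 34 − 8 ≡ 26 (mod 43). Since 40^(−1) ≡ 14 (mod 43), t ≡ 14·26 ≡ 20 (mod 43). So x ≡ 8 + 40·20 = 808 (mod 1720).
  Combine with x ≡ 21 (mod 27): write x = 808 + 1720·t and require 808 + 1720·t ≡ 21 (mod 27), i.e. 1720·t ≡ 21 − 808 ≡ 23 (mod 27). Since 1720^(−1) ≡ 10 (mod 27) (1720 ≡ 19 (mod 27)), t ≡ 10·23 ≡ 14 (mod 27). So x ≡ 808 + 1720·14 = 24888 (mod 46440).
Unique solution in [0, 46440): x = 24888.

Final answer: x ≡ 24888 (mod 46440); the representative in [0, 46440) is 24888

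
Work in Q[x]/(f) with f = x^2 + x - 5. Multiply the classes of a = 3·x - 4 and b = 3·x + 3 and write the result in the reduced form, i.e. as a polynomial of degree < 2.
a · b ≡ 33 - 12·x (mod f(x))

First multiply in Q[x] without reducing: a · b = 9·x^2 - 3·x - 12. Now divide by f(x) = x^2 + x - 5, eliminating the leading term at each step:
  leading term 9·x^2: subtract (9)·f(x) = 9·x^2 + 9·x - 45, leaving 33 - 12·x
The degree is now < 2, so this is the remainder. Hence a · b ≡ 33 - 12·x in Q[x]/(f).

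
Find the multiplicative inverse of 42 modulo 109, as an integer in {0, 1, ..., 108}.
42^(−1) ≡ 13 (mod 109)

Apply the extended Euclidean algorithm to (109, 42), tracking rows (r, s, t) with s·109 + t·42 = r. Each division r_prev = q·r_cur + r_new produces the new row as (previous row) − q·(current row):
  row A: (109, 1, 0)   [1·109 + 0·42 = 109]
  row B: (42, 0, 1)   [0·109 + 1·42 = 42]
  109 = 2·42 + 25   → row C = row A − 2·row B = (25, 1, −2)   [check: 1·109 − 2·42 = 25]
  42 = 1·25 + 17   → row D = row B − 1·row C = (17, −1, 3)   [check: −1·109 + 3·42 = 17]
  25 = 1·17 + 8   → row E = row C − 1·row D = (8, 2, −5)   [check: 2·109 − 5·42 = 8]
  17 = 2·8 + 1   → row F = row D − 2·row E = (1, −5, 13)   [check: −5·109 + 13·42 = 1]
  8 = 8·1 + 0   → remainder 0, stop. gcd = 1 (last nonzero row F).
The gcd is 1, so 42 is invertible mod 109. The last nonzero row gives −5·109 + 13·42 = 1, so t = 13. So 42^(−1) ≡ 13 (mod 109). Verify: 42 · 13 = 546 ≡ 1 (mod 109). ✓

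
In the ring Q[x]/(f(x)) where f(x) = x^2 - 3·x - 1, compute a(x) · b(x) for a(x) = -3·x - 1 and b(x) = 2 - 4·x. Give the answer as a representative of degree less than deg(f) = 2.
First multiply in Q[x] without reducing: a · b = 12·x^2 - 2·x - 2. Now divide by f(x) = x^2 - 3·x - 1, eliminating the leading term at each step:
  leading term 12·x^2: subtract (12)·f(x) = 12·x^2 - 36·x - 12, leaving 34·x + 10
The degree is now < 2, so this is the remainder. Hence a · b ≡ 34·x + 10 in Q[x]/(f).

Final answer: a · b ≡ 34·x + 10 (mod f(x))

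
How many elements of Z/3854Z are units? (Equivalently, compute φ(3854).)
Z/3854Z has φ(3854) = 1840 units

An element a ∈ Z/3854Z is a unit iff gcd(a, 3854) = 1, so the number of units is φ(3854). φ is multiplicative, with φ(p^e) = p^e − p^(e−1). Factorise 3854 = 2 · 41 · 47. Then
  φ(3854) = (2 − 1) · (41 − 1) · (47 − 1) = 1 · 40 · 46 = 1840.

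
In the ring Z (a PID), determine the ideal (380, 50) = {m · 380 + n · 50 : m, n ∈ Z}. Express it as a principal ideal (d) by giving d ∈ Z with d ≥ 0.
In the PID Z, (a, b) is generated by gcd(a, b). Compute gcd(380, 50) with the extended Euclidean algorithm, tracking rows (r, s, t) with s·380 + t·50 = r:
  row A: (380, 1, 0)   [1·380 + 0·50 = 380]
  row B: (50, 0, 1)   [0·380 + 1·50 = 50]
  380 = 7·50 + 30   → row C = row A − 7·row B = (30, 1, −7)   [check: 1·380 − 7·50 = 30]
  50 = 1·30 + 20   → row D = row B − 1·row C = (20, −1, 8)   [check: −1·380 + 8·50 = 20]
  30 = 1·20 + 10   → row E = row C − 1·row D = (10, 2, −15)   [check: 2·380 − 15·50 = 10]
  20 = 2·10 + 0   → remainder 0, stop. gcd = 10 (last nonzero row E).
So gcd(380, 50) = 10, with Bézout identity 2·380 − 15·50 = 10. Containment (⊇): the Bézout identity exhibits 10 as an element of (380, 50), giving (10) ⊆ (380, 50). Containment (⊆): since 10 | 380 and 10 | 50 (380 = 10·38, 50 = 10·5), every Z-linear combination of 380 and 50 is divisible by 10, so (380, 50) ⊆ (10). Therefore (380, 50) = (10), d = 10.

Final answer: (380, 50) = (10); d = 10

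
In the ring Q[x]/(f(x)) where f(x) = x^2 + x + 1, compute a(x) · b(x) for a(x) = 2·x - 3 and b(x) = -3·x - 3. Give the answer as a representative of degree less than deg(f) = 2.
First multiply in Q[x] without reducing: a · b = -6·x^2 + 3·x + 9. Now divide by f(x) = x^2 + x + 1, eliminating the leading term at each step:
  leading term -6·x^2: subtract (-6)·f(x) = -6·x^2 - 6·x - 6, leaving 9·x + 15
The degree is now < 2, so this is the remainder. Hence a · b ≡ 9·x + 15 in Q[x]/(f).

Final answer: a · b ≡ 9·x + 15 (mod f(x))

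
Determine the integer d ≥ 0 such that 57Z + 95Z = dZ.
(57, 95) = (19); d = 19

In the PID Z, (a, b) is generated by gcd(a, b). Compute gcd(95, 57) with the extended Euclidean algorithm, tracking rows (r, s, t) with s·95 + t·57 = r:
  row A: (95, 1, 0)   [1·95 + 0·57 = 95]
  row B: (57, 0, 1)   [0·95 + 1·57 = 57]
  95 = 1·57 + 38   → row C = row A − 1·row B = (38, 1, −1)   [check: 1·95 − 1·57 = 38]
  57 = 1·38 + 19   → row D = row B − 1·row C = (19, −1, 2)   [check: −1·95 + 2·57 = 19]
  38 = 2·19 + 0   → remainder 0, stop. gcd = 19 (last nonzero row D).
So gcd(57, 95) = 19, with Bézout identity −1·95 + 2·57 = 19. Containment (⊇): the Bézout identity exhibits 19 as an element of (57, 95), giving (19) ⊆ (57, 95). Containment (⊆): since 19 | 57 and 19 | 95 (57 = 19·3, 95 = 19·5), every Z-linear combination of 57 and 95 is divisible by 19, so (57, 95) ⊆ (19). Therefore (57, 95) = (19), d = 19.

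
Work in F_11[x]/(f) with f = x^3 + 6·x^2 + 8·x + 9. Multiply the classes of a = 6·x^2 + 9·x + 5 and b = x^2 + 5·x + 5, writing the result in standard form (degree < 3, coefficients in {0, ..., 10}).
Multiply as integer polynomials: a · b = 6·x^4 + 39·x^3 + 80·x^2 + 70·x + 25. Reducing coefficients mod 11: a · b ≡ 6·x^4 + 6·x^3 + 3·x^2 + 4·x + 3. Now divide by f(x) = x^3 + 6·x^2 + 8·x + 9 in F_11[x], eliminating the leading term at each step:
  leading term 6·x^4: subtract (6·x)·f(x) = 6·x^4 + 3·x^3 + 4·x^2 + 10·x, leaving 3·x^3 + 10·x^2 + 5·x + 3 (coefficients mod 11)
  leading term 3·x^3: subtract (3)·f(x) = 3·x^3 + 7·x^2 + 2·x + 5, leaving 3·x^2 + 3·x + 9 (coefficients mod 11)
The degree is now < 3, so this is the remainder. Hence a · b ≡ 3·x^2 + 3·x + 9 in F_11[x]/(f).

Final answer: a · b ≡ 3·x^2 + 3·x + 9 (mod f(x))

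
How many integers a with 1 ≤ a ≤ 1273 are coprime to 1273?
The number of a ∈ {1, ..., 1273} with gcd(a, 1273) = 1 is by definition Euler's totient φ(1273). φ is multiplicative, with φ(p^e) = p^e − p^(e−1). Factorise 1273 = 19 · 67. Then
  φ(1273) = (19 − 1) · (67 − 1) = 18 · 66 = 1188.
So there are 1188 such integers.

Final answer: 1188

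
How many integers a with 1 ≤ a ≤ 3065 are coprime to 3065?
2448

The number of a ∈ {1, ..., 3065} with gcd(a, 3065) = 1 is by definition Euler's totient φ(3065). φ is multiplicative, with φ(p^e) = p^e − p^(e−1). Factorise 3065 = 5 · 613. Then
  φ(3065) = (5 − 1) · (613 − 1) = 4 · 612 = 2448.
So there are 2448 such integers.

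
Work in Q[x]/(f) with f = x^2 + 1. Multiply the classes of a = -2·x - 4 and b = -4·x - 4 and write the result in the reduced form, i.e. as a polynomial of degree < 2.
First multiply in Q[x] without reducing: a · b = 8·x^2 + 24·x + 16. Now divide by f(x) = x^2 + 1, eliminating the leading term at each step:
  leading term 8·x^2: subtract (8)·f(x) = 8·x^2 + 8, leaving 24·x + 8
The degree is now < 2, so this is the remainder. Hence a · b ≡ 24·x + 8 in Q[x]/(f).

Final answer: a · b ≡ 24·x + 8 (mod f(x))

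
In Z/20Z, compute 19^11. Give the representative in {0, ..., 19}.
Use repeated squaring. Binary(11) = 1011. Walk through the bits of the exponent 11 left-to-right: at each bit after the leading one, square the running value, then multiply by 19 if the bit is 1 (always reducing mod 20):
  bit 1 = 1 (leading): start with 19.
  bit 2 = 0: square 19^2 = 361 ≡ 1 (mod 20).
  bit 3 = 1: square 1^2 = 1; bit is 1, so multiply 1·19 = 19 (mod 20).
  bit 4 = 1: square 19^2 = 361 ≡ 1; bit is 1, so multiply 1·19 = 19 (mod 20).
Final value: 19^11 ≡ 19 (mod 20).

Final answer: 19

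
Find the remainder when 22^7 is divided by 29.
28

Use repeated squaring. Binary(7) = 111. Walk through the bits of the exponent 7 left-to-right: at each bit after the leading one, square the running value, then multiply by 22 if the bit is 1 (always reducing mod 29):
  bit 1 = 1 (leading): start with 22.
  bit 2 = 1: square 22^2 = 484 ≡ 20; bit is 1, so multiply 20·22 = 440 ≡ 5 (mod 29).
  bit 3 = 1: square 5^2 = 25; bit is 1, so multiply 25·22 = 550 ≡ 28 (mod 29).
Final value: 22^7 ≡ 28 (mod 29).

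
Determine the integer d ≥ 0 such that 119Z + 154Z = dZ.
In the PID Z, (a, b) is generated by gcd(a, b). Compute gcd(154, 119) with the extended Euclidean algorithm, tracking rows (r, s, t) with s·154 + t·119 = r:
  row A: (154, 1, 0)   [1·154 + 0·119 = 154]
  row B: (119, 0, 1)   [0·154 + 1·119 = 119]
  154 = 1·119 + 35   → row C = row A − 1·row B = (35, 1, −1)   [check: 1·154 − 1·119 = 35]
  119 = 3·35 + 14   → row D = row B − 3·row C = (14, −3, 4)   [check: −3·154 + 4·119 = 14]
  35 = 2·14 + 7   → row E = row C − 2·row D = (7, 7, −9)   [check: 7·154 − 9·119 = 7]
  14 = 2·7 + 0   → remainder 0, stop. gcd = 7 (last nonzero row E).
So gcd(119, 154) = 7, with Bézout identity 7·154 − 9·119 = 7. Containment (⊇): the Bézout identity exhibits 7 as an element of (119, 154), giving (7) ⊆ (119, 154). Containment (⊆): since 7 | 119 and 7 | 154 (119 = 7·17, 154 = 7·22), every Z-linear combination of 119 and 154 is divisible by 7, so (119, 154) ⊆ (7). Therefore (119, 154) = (7), d = 7.

Final answer: (119, 154) = (7); d = 7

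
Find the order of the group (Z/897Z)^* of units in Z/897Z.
|(Z/897Z)^*| = 528

(Z/897Z)^* consists of the classes a with gcd(a, 897) = 1, so its order is φ(897). φ is multiplicative, with φ(p^e) = p^e − p^(e−1). Factorise 897 = 3 · 13 · 23. Then
  φ(897) = (3 − 1) · (13 − 1) · (23 − 1) = 2 · 12 · 22 = 528.
Thus |(Z/897Z)^*| = 528.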